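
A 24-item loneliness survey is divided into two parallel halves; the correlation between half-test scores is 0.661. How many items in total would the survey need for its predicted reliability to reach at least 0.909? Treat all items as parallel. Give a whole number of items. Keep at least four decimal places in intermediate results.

62

Corrected full-test reliability: r_full = 2 × 0.661 / (1 + 0.661) ≈ 0.7959
n = r_tgt(1 − r_full) / [r_full(1 − r_tgt)] = 0.909 × 0.2041 / (0.7959 × 0.091) ≈ 2.5616
Items = 2.5616 × 24 ≈ 61.48 → 62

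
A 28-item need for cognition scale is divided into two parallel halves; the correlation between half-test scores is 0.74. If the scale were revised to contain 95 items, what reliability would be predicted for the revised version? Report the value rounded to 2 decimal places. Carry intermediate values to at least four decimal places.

Spearman-Brown correction (n = 2): r_full = 2·0.74/(1 + 0.74) = 0.8506
Then adjust to 95 items: n = 95/28 = 3.3929
r_new = n·r_full / (1 + (n − 1)·r_full) = 2.8860 / 3.0354 ≈ 0.9508

0.95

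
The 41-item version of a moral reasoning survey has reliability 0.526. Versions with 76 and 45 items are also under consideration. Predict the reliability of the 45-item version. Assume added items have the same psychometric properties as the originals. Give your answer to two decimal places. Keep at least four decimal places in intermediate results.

0.55

Only the ratio of lengths matters: n = 45/41 = 1.0976
r_{45} = n·r / (1 + (n − 1)·r) = 0.5773 / 1.0513 ≈ 0.5491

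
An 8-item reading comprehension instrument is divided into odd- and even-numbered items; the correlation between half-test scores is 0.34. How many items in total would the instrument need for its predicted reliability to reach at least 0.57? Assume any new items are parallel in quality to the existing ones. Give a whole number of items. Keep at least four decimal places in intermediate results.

Corrected full-test reliability: r_full = 2 × 0.34 / (1 + 0.34) ≈ 0.5075
Solve Spearman-Brown for n: n = 0.57(1 − 0.5075) / [0.5075(1 − 0.57)] = 1.2864
Required items = 1.2864 × 8 = 10.29, so 11 items.

11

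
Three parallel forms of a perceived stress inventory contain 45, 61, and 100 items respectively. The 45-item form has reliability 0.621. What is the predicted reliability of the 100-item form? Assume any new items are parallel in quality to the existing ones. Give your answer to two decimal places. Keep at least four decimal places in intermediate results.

0.78

The 61-item form is not needed; work directly from the 45-item form with n = 100/45 = 2.2222.
r_{100} = n·r / (1 + (n − 1)·r) = 1.3800 / 1.7590 ≈ 0.7845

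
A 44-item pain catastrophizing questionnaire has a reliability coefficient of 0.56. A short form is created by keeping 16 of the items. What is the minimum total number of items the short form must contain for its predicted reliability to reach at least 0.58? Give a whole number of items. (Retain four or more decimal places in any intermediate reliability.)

First, r for the 16-item form: n = 16/44 = 0.3636, so r_16 = 0.3636·0.56/(1 + (0.3636 − 1)·0.56) = 0.3164
Then solve for n' with r_old = 0.3164, r_target = 0.58: n' = 0.58(1 − 0.3164)/[0.3164(1 − 0.58)] = 2.9836
Items = 2.9836 × 16 ≈ 47.74 → 48

48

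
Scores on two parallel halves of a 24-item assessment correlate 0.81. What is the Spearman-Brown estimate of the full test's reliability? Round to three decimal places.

The full test is twice the length of either half (n = 2).
r_full = 2(0.81) / (1 + 0.81)
       = 1.6200 / 1.8100 = 0.8950

0.895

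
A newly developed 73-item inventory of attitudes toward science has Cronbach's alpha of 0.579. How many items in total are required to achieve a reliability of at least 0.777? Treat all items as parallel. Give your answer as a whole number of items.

Invert Spearman-Brown to solve for n:
n = r_target (1 − r_old) / [ r_old (1 − r_target) ]
n = [0.777 × 0.421] / [0.579 × 0.223]
n = 0.327117 / 0.129117 ≈ 2.5335
2.5335 × 73 = 184.95 → 185 items

185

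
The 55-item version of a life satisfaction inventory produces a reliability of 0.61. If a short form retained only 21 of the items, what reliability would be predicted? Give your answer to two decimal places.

Length ratio n = 21/55 = 0.3818
r_new = (0.3818 × 0.61) / (1 + (0.3818 − 1) × 0.61)
     = 0.2329 / 0.6229 = 0.3739

0.37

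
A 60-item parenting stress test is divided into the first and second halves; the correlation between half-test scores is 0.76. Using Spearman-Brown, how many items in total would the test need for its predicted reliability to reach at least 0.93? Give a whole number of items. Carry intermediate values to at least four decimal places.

r_full = 2(0.76)/(1 + 0.76) = 0.8636
n = r_tgt(1 − r_full) / [r_full(1 − r_tgt)] = 0.93 × 0.1364 / (0.8636 × 0.07) ≈ 2.0984
Items = 2.0984 × 60 ≈ 125.90 → 126

126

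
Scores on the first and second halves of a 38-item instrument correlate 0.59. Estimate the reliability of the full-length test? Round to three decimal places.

0.742

Apply the Spearman-Brown correction with n = 2:
r_full = 2(0.59) / (1 + 0.59)
       = 1.1800 / 1.5900 = 0.7421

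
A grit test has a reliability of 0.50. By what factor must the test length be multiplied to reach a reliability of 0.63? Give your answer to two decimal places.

Invert Spearman-Brown to solve for n:
n = r_target (1 − r_old) / [ r_old (1 − r_target) ]
n = [0.63 × 0.50] / [0.50 × 0.37]
  = 0.3150 / 0.1850 = 1.7027

1.70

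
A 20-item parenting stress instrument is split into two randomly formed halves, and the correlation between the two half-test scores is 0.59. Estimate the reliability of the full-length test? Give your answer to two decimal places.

0.74

Apply the Spearman-Brown correction with n = 2:
r_full = 2(0.59) / (1 + 0.59)
r_full = 1.1800 / 1.5900 ≈ 0.7421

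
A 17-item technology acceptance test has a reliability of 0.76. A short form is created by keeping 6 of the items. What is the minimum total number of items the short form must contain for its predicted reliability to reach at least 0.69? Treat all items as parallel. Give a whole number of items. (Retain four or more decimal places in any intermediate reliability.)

12

First, r for the 6-item form: n = 6/17 = 0.3529, so r_6 = 0.3529·0.76/(1 + (0.3529 − 1)·0.76) = 0.5277
Length factor from the short form to reach 0.69: n' = 0.69(1 − 0.5277) / [0.5277(1 − 0.69)] ≈ 1.9921
Items = 1.9921 × 6 ≈ 11.95 → 12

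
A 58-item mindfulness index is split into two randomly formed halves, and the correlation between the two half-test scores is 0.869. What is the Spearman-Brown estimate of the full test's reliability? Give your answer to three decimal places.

The full test is twice the length of either half (n = 2).
r_full = 2(0.869) / (1 + 0.869)
r_full = 1.7380 / 1.8690 ≈ 0.9299

0.930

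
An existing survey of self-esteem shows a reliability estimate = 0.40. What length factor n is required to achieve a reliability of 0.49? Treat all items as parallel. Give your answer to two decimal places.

n = 0.49 × (1 − 0.40) / [ 0.40 × (1 − 0.49) ]
  = 0.2940 / 0.2040 = 1.4412

1.44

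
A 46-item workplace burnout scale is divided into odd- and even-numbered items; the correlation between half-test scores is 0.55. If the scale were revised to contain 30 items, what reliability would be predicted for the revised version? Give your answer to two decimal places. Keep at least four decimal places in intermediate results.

0.61

Full-test reliability from the split-half r: r_full = 2(0.55)/(1 + 0.55) = 0.7097
Then adjust to 30 items: n = 30/46 = 0.6522
r_new = n·r_full / (1 + (n − 1)·r_full) = 0.4629 / 0.7532 ≈ 0.6146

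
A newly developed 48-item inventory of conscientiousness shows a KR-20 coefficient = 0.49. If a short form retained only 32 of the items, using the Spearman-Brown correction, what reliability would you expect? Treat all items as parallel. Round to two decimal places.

0.39

Length ratio n = 32/48 = 0.6667
Apply the Spearman-Brown prophecy formula, r' = nr / [1 + (n − 1)r]:
r_new = (0.6667 × 0.49) / (1 + (0.6667 − 1) × 0.49)
     = 0.3267 / 0.8367 = 0.3905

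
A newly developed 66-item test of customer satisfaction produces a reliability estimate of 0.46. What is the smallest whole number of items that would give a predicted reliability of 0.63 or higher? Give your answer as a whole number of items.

132

n = 0.63(1 − 0.46) / [0.46(1 − 0.63)]
n = 0.3402 / 0.1702 ≈ 1.9988
1.9988 × 66 = 131.92 → 132 items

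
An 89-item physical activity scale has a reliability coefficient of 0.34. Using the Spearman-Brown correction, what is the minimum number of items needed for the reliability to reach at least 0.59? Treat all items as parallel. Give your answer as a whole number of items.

Rearranging the Spearman-Brown formula for n,
n = r*(1 − r) / [ r (1 − r*) ]
n = 0.59(1 − 0.34) / [0.34(1 − 0.59)]
n = 0.3894 / 0.1394 ≈ 2.7934
So the test needs 2.7934 × 89 ≈ 248.61 items; rounding up, 249.

249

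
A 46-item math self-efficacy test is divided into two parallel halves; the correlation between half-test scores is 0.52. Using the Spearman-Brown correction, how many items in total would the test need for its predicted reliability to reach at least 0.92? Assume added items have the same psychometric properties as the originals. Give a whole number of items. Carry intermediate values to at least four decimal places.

r_full = 2(0.52)/(1 + 0.52) = 0.6842
Solve Spearman-Brown for n: n = 0.92(1 − 0.6842) / [0.6842(1 − 0.92)] = 5.3080
Required items = 5.3080 × 46 = 244.17, so 245 items.

245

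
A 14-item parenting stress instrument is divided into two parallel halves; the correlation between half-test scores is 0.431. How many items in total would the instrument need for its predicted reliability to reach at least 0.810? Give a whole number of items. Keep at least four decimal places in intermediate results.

40

Corrected full-test reliability: r_full = 2 × 0.431 / (1 + 0.431) ≈ 0.6024
n = r_tgt(1 − r_full) / [r_full(1 − r_tgt)] = 0.810 × 0.3976 / (0.6024 × 0.190) ≈ 2.8138
Required items = 2.8138 × 14 = 39.39, so 40 items.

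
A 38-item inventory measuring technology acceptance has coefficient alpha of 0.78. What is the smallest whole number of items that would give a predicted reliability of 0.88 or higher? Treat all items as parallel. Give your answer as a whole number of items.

79

Rearranging the Spearman-Brown formula for n,
n = r_target (1 − r_old) / [ r_old (1 − r_target) ]
n = [0.88 × 0.22] / [0.78 × 0.12]
  = 0.1936 / 0.0936 = 2.0684
Items needed = n × 38 = 2.0684 × 38 ≈ 78.60 → round up to 79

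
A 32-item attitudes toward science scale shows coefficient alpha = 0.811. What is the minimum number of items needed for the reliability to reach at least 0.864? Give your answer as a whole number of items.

48

Invert Spearman-Brown to solve for n:
n = r_target (1 − r_old) / [ r_old (1 − r_target) ]
n = 0.864 × (1 − 0.811) / [ 0.811 × (1 − 0.864) ]
n = 0.163296 / 0.110296 ≈ 1.4805
So the test needs 1.4805 × 32 ≈ 47.38 items; rounding up, 48.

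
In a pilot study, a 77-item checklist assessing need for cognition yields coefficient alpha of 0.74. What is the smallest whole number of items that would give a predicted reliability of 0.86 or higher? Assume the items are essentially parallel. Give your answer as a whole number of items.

Spearman-Brown solved for the length factor n:
n = r*(1 − r) / [ r (1 − r*) ]
n = 0.86 × (1 − 0.74) / [ 0.74 × (1 − 0.86) ]
n = 0.2236 / 0.1036 ≈ 2.1583
2.1583 × 77 = 166.19 → 167 items

167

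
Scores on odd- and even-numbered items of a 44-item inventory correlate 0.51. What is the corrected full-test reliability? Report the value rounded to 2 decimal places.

Each half is half the length of the full test, so the full test is n = 2 times a half.
r_full = 2r_hh / (1 + r_hh) = 2 × 0.51 / (1 + 0.51)
r_full = 1.0200 / 1.5100 ≈ 0.6755

0.68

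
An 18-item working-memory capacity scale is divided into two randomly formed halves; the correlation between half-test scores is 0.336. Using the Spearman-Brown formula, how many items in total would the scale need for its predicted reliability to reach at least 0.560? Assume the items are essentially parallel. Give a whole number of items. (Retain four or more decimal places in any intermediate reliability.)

23

r_full = 2(0.336)/(1 + 0.336) = 0.5030
Solve Spearman-Brown for n: n = 0.560(1 − 0.5030) / [0.5030(1 − 0.560)] = 1.2575
Required items = 1.2575 × 18 = 22.64, so 23 items.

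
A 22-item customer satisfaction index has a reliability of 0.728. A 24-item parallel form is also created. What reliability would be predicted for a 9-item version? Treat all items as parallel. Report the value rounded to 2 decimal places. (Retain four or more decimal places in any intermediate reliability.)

Only the ratio of lengths matters: n = 9/22 = 0.4091
r_{9} = n·r / (1 + (n − 1)·r) = 0.2978 / 0.5698 ≈ 0.5226

0.52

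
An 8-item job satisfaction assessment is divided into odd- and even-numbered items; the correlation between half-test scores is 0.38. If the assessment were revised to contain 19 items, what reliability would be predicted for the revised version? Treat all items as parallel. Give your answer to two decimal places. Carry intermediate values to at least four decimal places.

Spearman-Brown correction (n = 2): r_full = 2·0.38/(1 + 0.38) = 0.5507
Length factor from 8 to 19 items: n = 19/8 = 2.3750
r_new = n·r_full / (1 + (n − 1)·r_full) = 1.3079 / 1.7572 ≈ 0.7443

0.74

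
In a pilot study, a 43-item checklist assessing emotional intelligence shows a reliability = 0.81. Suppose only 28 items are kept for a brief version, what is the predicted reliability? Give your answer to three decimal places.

Length ratio n = 28/43 = 0.6512
Apply the Spearman-Brown prophecy formula, r' = nr / [1 + (n − 1)r]:
r_new = (0.6512 × 0.81) / (1 + (0.6512 − 1) × 0.81)
     = 0.5275 / 0.7175 = 0.7352

0.735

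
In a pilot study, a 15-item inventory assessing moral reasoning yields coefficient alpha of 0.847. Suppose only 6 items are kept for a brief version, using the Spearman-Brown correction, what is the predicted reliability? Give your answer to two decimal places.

Length ratio n = 6/15 = 0.4
Spearman-Brown: r_new = n·r / (1 + (n − 1)·r)
r_new = (0.4 × 0.847) / (1 + (0.4 − 1) × 0.847)
r_new = 0.3388 / 0.4918 ≈ 0.6889

0.69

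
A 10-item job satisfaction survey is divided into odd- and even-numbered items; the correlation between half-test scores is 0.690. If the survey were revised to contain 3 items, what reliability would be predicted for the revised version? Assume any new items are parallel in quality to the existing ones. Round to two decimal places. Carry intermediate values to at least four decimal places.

0.57

Full-test reliability from the split-half r: r_full = 2(0.690)/(1 + 0.690) = 0.8166
Length factor from 10 to 3 items: n = 3/10 = 0.3000
r_new = n·r_full / (1 + (n − 1)·r_full) = 0.2450 / 0.4284 ≈ 0.5719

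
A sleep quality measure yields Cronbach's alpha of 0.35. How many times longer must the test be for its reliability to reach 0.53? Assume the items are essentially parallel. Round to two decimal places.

2.09

Spearman-Brown solved for the length factor n:
n = r*(1 − r) / [ r (1 − r*) ]
n = 0.53(1 − 0.35) / [0.35(1 − 0.53)]
n = 0.3445 / 0.1645 ≈ 2.0942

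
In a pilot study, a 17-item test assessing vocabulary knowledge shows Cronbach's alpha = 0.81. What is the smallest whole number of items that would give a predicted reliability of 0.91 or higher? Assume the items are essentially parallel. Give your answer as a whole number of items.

Rearranging the Spearman-Brown formula for n,
n = r*(1 − r) / [ r (1 − r*) ]
n = 0.91 × (1 − 0.81) / [ 0.81 × (1 − 0.91) ]
n = 0.1729 / 0.0729 ≈ 2.3717
2.3717 × 17 = 40.32 → 41 items

41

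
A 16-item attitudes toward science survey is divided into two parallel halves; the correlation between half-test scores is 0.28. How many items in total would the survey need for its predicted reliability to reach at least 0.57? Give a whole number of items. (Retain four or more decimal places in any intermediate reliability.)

Corrected full-test reliability: r_full = 2 × 0.28 / (1 + 0.28) ≈ 0.4375
n = r_tgt(1 − r_full) / [r_full(1 − r_tgt)] = 0.57 × 0.5625 / (0.4375 × 0.43) ≈ 1.7043
Required items = 1.7043 × 16 = 27.27, so 28 items.

28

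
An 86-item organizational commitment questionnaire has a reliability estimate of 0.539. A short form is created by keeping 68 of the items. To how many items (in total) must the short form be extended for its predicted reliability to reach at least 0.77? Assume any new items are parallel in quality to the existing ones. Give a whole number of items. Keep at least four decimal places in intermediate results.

Short-form reliability: n = 68/86 = 0.7907; r_68 = n·r/(1+(n−1)r) ≈ 0.4804
Length factor from the short form to reach 0.77: n' = 0.77(1 − 0.4804) / [0.4804(1 − 0.77)] ≈ 3.6210
Items = 3.6210 × 68 ≈ 246.23 → 247

247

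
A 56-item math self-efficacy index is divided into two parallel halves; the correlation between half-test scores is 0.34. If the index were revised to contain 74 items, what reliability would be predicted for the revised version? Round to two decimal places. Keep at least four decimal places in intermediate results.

Full-test reliability from the split-half r: r_full = 2(0.34)/(1 + 0.34) = 0.5075
Then adjust to 74 items: n = 74/56 = 1.3214
r_new = n·r_full / (1 + (n − 1)·r_full) = 0.6706 / 1.1631 ≈ 0.5766

0.58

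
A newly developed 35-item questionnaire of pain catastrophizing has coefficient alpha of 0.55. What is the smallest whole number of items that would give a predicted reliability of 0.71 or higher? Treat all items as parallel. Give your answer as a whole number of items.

Spearman-Brown solved for the length factor n:
n = r*(1 − r) / [ r (1 − r*) ]
n = [0.71 × 0.45] / [0.55 × 0.29]
n = 0.3195 / 0.1595 ≈ 2.0031
Items needed = n × 35 = 2.0031 × 35 ≈ 70.11 → round up to 71

71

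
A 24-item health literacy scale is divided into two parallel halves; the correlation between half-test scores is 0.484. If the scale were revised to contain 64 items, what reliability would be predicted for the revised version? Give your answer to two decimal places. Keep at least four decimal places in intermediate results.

0.83

Spearman-Brown correction (n = 2): r_full = 2·0.484/(1 + 0.484) = 0.6523
Length factor from 24 to 64 items: n = 64/24 = 2.6667
r_new = n·r_full / (1 + (n − 1)·r_full) = 1.7395 / 2.0872 ≈ 0.8334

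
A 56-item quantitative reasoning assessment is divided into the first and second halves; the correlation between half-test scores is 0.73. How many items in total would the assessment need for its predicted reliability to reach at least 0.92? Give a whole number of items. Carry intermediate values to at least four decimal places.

120

r_full = 2(0.73)/(1 + 0.73) = 0.8439
n = r_tgt(1 − r_full) / [r_full(1 − r_tgt)] = 0.92 × 0.1561 / (0.8439 × 0.08) ≈ 2.1272
Required items = 2.1272 × 56 = 119.12, so 120 items.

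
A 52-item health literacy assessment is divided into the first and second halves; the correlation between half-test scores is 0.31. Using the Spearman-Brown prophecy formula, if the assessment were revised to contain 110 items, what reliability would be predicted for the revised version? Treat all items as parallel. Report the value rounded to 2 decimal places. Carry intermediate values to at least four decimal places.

First correct the split-half correlation to full-test reliability: r_full = 2 × 0.31 / (1 + 0.31) ≈ 0.4733
Length factor from 52 to 110 items: n = 110/52 = 2.1154
r_new = n·r_full / (1 + (n − 1)·r_full) = 1.0012 / 1.5279 ≈ 0.6553

0.66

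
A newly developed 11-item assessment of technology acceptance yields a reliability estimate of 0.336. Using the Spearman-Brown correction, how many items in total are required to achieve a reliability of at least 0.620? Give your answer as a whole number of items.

Spearman-Brown solved for the length factor n:
n = r_target (1 − r_old) / [ r_old (1 − r_target) ]
n = [0.620 × 0.664] / [0.336 × 0.380]
  = 0.411680 / 0.127680 = 3.2243
3.2243 × 11 = 35.47 → 36 items

36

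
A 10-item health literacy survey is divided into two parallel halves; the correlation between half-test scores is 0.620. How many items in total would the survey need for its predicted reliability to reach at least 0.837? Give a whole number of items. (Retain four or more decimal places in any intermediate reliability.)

r_full = 2(0.620)/(1 + 0.620) = 0.7654
n = r_tgt(1 − r_full) / [r_full(1 − r_tgt)] = 0.837 × 0.2346 / (0.7654 × 0.163) ≈ 1.5739
Required items = 1.5739 × 10 = 15.74, so 16 items.

16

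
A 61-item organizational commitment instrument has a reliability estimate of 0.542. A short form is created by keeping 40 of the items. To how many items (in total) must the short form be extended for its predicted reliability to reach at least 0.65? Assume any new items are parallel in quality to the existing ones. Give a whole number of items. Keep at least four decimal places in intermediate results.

Short-form reliability: n = 40/61 = 0.6557; r_40 = n·r/(1+(n−1)r) ≈ 0.4369
Length factor from the short form to reach 0.65: n' = 0.65(1 − 0.4369) / [0.4369(1 − 0.65)] ≈ 2.3936
Total items = 2.3936 × 40 = 95.74, rounded up to 96.

96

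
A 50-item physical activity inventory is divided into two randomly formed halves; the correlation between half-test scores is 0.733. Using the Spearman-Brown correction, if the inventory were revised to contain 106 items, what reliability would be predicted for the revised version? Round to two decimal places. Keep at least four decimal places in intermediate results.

0.92

Full-test reliability from the split-half r: r_full = 2(0.733)/(1 + 0.733) = 0.8459
Then adjust to 106 items: n = 106/50 = 2.1200
r_new = n·r_full / (1 + (n − 1)·r_full) = 1.7933 / 1.9474 ≈ 0.9209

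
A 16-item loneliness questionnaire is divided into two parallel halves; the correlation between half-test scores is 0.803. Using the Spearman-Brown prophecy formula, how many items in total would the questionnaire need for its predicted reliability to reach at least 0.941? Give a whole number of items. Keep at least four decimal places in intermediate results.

Corrected full-test reliability: r_full = 2 × 0.803 / (1 + 0.803) ≈ 0.8907
Solve Spearman-Brown for n: n = 0.941(1 − 0.8907) / [0.8907(1 − 0.941)] = 1.9572
Required items = 1.9572 × 16 = 31.32, so 32 items.

32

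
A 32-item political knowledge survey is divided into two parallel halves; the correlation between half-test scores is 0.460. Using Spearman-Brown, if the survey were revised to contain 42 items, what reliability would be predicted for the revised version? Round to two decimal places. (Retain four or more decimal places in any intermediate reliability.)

0.69

Spearman-Brown correction (n = 2): r_full = 2·0.460/(1 + 0.460) = 0.6301
Then adjust to 42 items: n = 42/32 = 1.3125
r_new = n·r_full / (1 + (n − 1)·r_full) = 0.8270 / 1.1969 ≈ 0.6910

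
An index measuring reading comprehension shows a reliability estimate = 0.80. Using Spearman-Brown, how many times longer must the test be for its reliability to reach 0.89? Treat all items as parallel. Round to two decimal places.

2.02

Spearman-Brown solved for the length factor n:
n = r_target (1 − r_old) / [ r_old (1 − r_target) ]
n = [0.89 × 0.20] / [0.80 × 0.11]
n = 0.1780 / 0.0880 ≈ 2.0227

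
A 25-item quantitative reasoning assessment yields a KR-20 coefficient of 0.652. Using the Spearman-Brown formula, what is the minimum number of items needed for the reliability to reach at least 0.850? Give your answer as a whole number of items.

76

n = [0.850 × 0.348] / [0.652 × 0.150]
n = 0.295800 / 0.097800 ≈ 3.0245
Items needed = n × 25 = 3.0245 × 25 ≈ 75.61 → round up to 76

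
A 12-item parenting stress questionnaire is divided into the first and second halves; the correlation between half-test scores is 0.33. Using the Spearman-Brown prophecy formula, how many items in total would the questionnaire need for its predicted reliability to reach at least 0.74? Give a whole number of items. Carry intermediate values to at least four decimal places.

35

Corrected full-test reliability: r_full = 2 × 0.33 / (1 + 0.33) ≈ 0.4962
Solve Spearman-Brown for n: n = 0.74(1 − 0.4962) / [0.4962(1 − 0.74)] = 2.8897
Required items = 2.8897 × 12 = 34.68, so 35 items.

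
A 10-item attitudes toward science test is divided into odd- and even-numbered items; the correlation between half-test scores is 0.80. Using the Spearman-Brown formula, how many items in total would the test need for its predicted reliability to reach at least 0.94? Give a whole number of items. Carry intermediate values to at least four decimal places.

20

Corrected full-test reliability: r_full = 2 × 0.80 / (1 + 0.80) ≈ 0.8889
Solve Spearman-Brown for n: n = 0.94(1 − 0.8889) / [0.8889(1 − 0.94)] = 1.9581
Required items = 1.9581 × 10 = 19.58, so 20 items.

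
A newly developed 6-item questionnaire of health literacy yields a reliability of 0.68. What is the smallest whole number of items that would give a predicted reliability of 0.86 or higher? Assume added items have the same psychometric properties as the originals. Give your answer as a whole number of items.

Invert Spearman-Brown to solve for n:
n = r_target (1 − r_old) / [ r_old (1 − r_target) ]
n = [0.86 × 0.32] / [0.68 × 0.14]
  = 0.2752 / 0.0952 = 2.8908
So the test needs 2.8908 × 6 ≈ 17.34 items; rounding up, 18.

18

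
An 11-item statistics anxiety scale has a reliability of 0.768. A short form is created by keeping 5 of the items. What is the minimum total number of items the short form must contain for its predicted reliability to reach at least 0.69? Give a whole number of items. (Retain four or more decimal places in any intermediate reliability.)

8

Short-form reliability: n = 5/11 = 0.4545; r_5 = n·r/(1+(n−1)r) ≈ 0.6007
Length factor from the short form to reach 0.69: n' = 0.69(1 − 0.6007) / [0.6007(1 − 0.69)] ≈ 1.4795
Items = 1.4795 × 5 ≈ 7.40 → 8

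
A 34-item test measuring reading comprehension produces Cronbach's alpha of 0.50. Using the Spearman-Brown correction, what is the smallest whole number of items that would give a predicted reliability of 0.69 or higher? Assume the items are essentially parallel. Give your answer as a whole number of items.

Rearranging the Spearman-Brown formula for n,
n = r*(1 − r) / [ r (1 − r*) ]
n = [0.69 × 0.50] / [0.50 × 0.31]
  = 0.3450 / 0.1550 = 2.2258
Items needed = n × 34 = 2.2258 × 34 ≈ 75.68 → round up to 76

76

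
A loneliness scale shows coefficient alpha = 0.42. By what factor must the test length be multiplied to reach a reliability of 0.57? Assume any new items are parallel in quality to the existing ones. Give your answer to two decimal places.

1.83

n = [0.57 × 0.58] / [0.42 × 0.43]
n = 0.3306 / 0.1806 ≈ 1.8306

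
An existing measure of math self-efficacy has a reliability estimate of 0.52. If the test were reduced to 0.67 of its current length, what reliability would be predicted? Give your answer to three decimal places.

0.421

r_new = (0.67 × 0.52) / (1 + (0.67 − 1) × 0.52)
     = 0.3484 / 0.8284 = 0.4206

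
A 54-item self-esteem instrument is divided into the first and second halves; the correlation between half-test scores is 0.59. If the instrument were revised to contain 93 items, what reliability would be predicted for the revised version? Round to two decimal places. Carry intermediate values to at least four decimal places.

0.83

First correct the split-half correlation to full-test reliability: r_full = 2 × 0.59 / (1 + 0.59) ≈ 0.7421
Length factor from 54 to 93 items: n = 93/54 = 1.7222
r_new = n·r_full / (1 + (n − 1)·r_full) = 1.2780 / 1.5359 ≈ 0.8321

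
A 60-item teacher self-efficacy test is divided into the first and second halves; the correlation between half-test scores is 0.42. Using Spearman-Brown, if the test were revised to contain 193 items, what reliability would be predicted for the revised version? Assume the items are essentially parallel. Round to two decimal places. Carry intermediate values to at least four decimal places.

Spearman-Brown correction (n = 2): r_full = 2·0.42/(1 + 0.42) = 0.5915
Then adjust to 193 items: n = 193/60 = 3.2167
r_new = n·r_full / (1 + (n − 1)·r_full) = 1.9027 / 2.3112 ≈ 0.8233

0.82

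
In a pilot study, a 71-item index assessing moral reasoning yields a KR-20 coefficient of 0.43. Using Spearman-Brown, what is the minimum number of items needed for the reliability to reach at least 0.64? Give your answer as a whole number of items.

168

Rearranging the Spearman-Brown formula for n,
n = r*(1 − r) / [ r (1 − r*) ]
n = [0.64 × 0.57] / [0.43 × 0.36]
  = 0.3648 / 0.1548 = 2.3566
Items needed = n × 71 = 2.3566 × 71 ≈ 167.32 → round up to 168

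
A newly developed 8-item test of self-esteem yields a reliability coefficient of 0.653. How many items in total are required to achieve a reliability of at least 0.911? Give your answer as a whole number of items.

44

Rearranging the Spearman-Brown formula for n,
n = r_target (1 − r_old) / [ r_old (1 − r_target) ]
n = 0.911 × (1 − 0.653) / [ 0.653 × (1 − 0.911) ]
  = 0.316117 / 0.058117 = 5.4393
Items needed = n × 8 = 5.4393 × 8 ≈ 43.51 → round up to 44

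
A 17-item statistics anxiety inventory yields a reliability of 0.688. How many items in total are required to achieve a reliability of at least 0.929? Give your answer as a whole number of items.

Spearman-Brown solved for the length factor n:
n = r_target (1 − r_old) / [ r_old (1 − r_target) ]
n = 0.929(1 − 0.688) / [0.688(1 − 0.929)]
  = 0.289848 / 0.048848 = 5.9337
So the test needs 5.9337 × 17 ≈ 100.87 items; rounding up, 101.

101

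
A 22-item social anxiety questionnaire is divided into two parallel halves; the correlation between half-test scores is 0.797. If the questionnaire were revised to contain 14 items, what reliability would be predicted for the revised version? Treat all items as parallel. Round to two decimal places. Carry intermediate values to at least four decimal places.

0.83

Full-test reliability from the split-half r: r_full = 2(0.797)/(1 + 0.797) = 0.8870
Then adjust to 14 items: n = 14/22 = 0.6364
r_new = n·r_full / (1 + (n − 1)·r_full) = 0.5645 / 0.6775 ≈ 0.8332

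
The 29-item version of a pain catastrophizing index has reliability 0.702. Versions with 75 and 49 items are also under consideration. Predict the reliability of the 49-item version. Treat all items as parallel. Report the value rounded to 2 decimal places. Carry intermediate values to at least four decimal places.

0.80

Only the ratio of lengths matters: n = 49/29 = 1.6897
r_{49} = n·r / (1 + (n − 1)·r) = 1.1862 / 1.4842 ≈ 0.7992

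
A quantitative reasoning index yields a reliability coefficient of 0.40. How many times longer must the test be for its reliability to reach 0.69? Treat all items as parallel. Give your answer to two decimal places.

n = 0.69(1 − 0.40) / [0.40(1 − 0.69)]
n = 0.4140 / 0.1240 ≈ 3.3387

3.34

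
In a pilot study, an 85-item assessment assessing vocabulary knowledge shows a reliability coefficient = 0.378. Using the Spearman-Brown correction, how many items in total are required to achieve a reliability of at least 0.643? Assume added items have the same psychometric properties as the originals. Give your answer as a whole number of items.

252

n = [0.643 × 0.622] / [0.378 × 0.357]
  = 0.399946 / 0.134946 = 2.9637
Items needed = n × 85 = 2.9637 × 85 ≈ 251.91 → round up to 252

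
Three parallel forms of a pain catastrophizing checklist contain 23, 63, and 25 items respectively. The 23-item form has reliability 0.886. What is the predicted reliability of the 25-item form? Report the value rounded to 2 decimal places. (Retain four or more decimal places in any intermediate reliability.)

0.89

The 63-item form is not needed; work directly from the 23-item form with n = 25/23 = 1.0870.
r_{25} = n·r / (1 + (n − 1)·r) = 0.9631 / 1.0771 ≈ 0.8942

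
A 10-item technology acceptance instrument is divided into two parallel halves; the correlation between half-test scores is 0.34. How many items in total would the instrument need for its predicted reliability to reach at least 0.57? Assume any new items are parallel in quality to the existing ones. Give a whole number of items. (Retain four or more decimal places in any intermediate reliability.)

13

r_full = 2(0.34)/(1 + 0.34) = 0.5075
n = r_tgt(1 − r_full) / [r_full(1 − r_tgt)] = 0.57 × 0.4925 / (0.5075 × 0.43) ≈ 1.2864
Required items = 1.2864 × 10 = 12.86, so 13 items.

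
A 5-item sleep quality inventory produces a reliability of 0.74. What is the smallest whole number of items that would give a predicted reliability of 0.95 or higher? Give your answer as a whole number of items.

34

Invert Spearman-Brown to solve for n:
n = r_target (1 − r_old) / [ r_old (1 − r_target) ]
n = [0.95 × 0.26] / [0.74 × 0.05]
  = 0.2470 / 0.0370 = 6.6757
Items needed = n × 5 = 6.6757 × 5 ≈ 33.38 → round up to 34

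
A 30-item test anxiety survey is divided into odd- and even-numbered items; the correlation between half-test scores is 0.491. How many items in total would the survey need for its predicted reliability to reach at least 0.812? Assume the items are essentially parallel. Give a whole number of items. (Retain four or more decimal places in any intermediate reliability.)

68

r_full = 2(0.491)/(1 + 0.491) = 0.6586
n = r_tgt(1 − r_full) / [r_full(1 − r_tgt)] = 0.812 × 0.3414 / (0.6586 × 0.188) ≈ 2.2389
Required items = 2.2389 × 30 = 67.17, so 68 items.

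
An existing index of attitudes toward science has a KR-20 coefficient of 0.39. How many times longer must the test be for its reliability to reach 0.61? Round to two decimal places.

2.45

n = [0.61 × 0.61] / [0.39 × 0.39]
n = 0.3721 / 0.1521 ≈ 2.4464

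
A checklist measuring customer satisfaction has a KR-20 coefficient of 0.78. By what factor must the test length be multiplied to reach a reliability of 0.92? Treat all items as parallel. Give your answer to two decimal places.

3.24

Rearranging the Spearman-Brown formula for n,
n = r*(1 − r) / [ r (1 − r*) ]
n = 0.92(1 − 0.78) / [0.78(1 − 0.92)]
  = 0.2024 / 0.0624 = 3.2436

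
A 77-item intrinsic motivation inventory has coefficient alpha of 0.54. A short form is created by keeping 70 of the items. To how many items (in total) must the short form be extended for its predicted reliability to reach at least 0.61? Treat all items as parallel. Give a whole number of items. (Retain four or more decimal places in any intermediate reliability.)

Short-form reliability: n = 70/77 = 0.9091; r_70 = n·r/(1+(n−1)r) ≈ 0.5163
Length factor from the short form to reach 0.61: n' = 0.61(1 − 0.5163) / [0.5163(1 − 0.61)] ≈ 1.4653
Items = 1.4653 × 70 ≈ 102.57 → 103

103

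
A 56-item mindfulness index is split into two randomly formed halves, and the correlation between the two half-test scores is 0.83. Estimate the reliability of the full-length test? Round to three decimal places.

Apply the Spearman-Brown correction with n = 2:
r_full = 2(0.83) / (1 + 0.83)
       = 1.6600 / 1.8300 = 0.9071

0.907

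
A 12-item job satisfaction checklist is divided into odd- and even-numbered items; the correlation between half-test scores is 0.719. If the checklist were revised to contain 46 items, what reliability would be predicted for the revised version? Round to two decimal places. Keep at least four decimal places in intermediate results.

Spearman-Brown correction (n = 2): r_full = 2·0.719/(1 + 0.719) = 0.8365
Then adjust to 46 items: n = 46/12 = 3.8333
r_new = n·r_full / (1 + (n − 1)·r_full) = 3.2066 / 3.3701 ≈ 0.9515

0.95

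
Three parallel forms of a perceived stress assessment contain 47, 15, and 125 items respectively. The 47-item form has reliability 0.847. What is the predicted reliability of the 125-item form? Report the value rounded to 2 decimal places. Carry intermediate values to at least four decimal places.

0.94

The 15-item form is not needed; work directly from the 47-item form with n = 125/47 = 2.6596.
r_{125} = n·r / (1 + (n − 1)·r) = 2.2527 / 2.4057 ≈ 0.9364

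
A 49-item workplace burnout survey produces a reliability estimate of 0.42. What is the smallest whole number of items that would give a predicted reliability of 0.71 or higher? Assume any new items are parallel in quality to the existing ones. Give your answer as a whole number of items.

n = 0.71 × (1 − 0.42) / [ 0.42 × (1 − 0.71) ]
n = 0.4118 / 0.1218 ≈ 3.3810
3.3810 × 49 = 165.67 → 166 items

166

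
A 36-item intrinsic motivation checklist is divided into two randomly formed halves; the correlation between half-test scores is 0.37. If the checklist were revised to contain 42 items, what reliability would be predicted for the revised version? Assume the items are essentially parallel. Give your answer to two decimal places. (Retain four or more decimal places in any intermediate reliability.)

Spearman-Brown correction (n = 2): r_full = 2·0.37/(1 + 0.37) = 0.5401
Length factor from 36 to 42 items: n = 42/36 = 1.1667
r_new = n·r_full / (1 + (n − 1)·r_full) = 0.6301 / 1.0900 ≈ 0.5781

0.58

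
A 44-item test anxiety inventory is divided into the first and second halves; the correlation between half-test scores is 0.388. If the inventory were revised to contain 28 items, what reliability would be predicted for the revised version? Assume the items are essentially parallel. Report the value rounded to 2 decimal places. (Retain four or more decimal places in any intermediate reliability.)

First correct the split-half correlation to full-test reliability: r_full = 2 × 0.388 / (1 + 0.388) ≈ 0.5591
Length factor from 44 to 28 items: n = 28/44 = 0.6364
r_new = n·r_full / (1 + (n − 1)·r_full) = 0.3558 / 0.7967 ≈ 0.4466

0.45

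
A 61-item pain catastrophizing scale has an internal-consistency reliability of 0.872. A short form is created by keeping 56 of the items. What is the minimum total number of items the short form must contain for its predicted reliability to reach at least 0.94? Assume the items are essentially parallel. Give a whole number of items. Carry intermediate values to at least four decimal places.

First, r for the 56-item form: n = 56/61 = 0.9180, so r_56 = 0.9180·0.872/(1 + (0.9180 − 1)·0.872) = 0.8621
Then solve for n' with r_old = 0.8621, r_target = 0.94: n' = 0.94(1 − 0.8621)/[0.8621(1 − 0.94)] = 2.5060
Items = 2.5060 × 56 ≈ 140.34 → 141

141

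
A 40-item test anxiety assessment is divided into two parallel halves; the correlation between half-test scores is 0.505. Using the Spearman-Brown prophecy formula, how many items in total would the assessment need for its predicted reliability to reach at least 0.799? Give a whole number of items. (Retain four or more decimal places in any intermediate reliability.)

r_full = 2(0.505)/(1 + 0.505) = 0.6711
Solve Spearman-Brown for n: n = 0.799(1 − 0.6711) / [0.6711(1 − 0.799)] = 1.9482
Required items = 1.9482 × 40 = 77.93, so 78 items.

78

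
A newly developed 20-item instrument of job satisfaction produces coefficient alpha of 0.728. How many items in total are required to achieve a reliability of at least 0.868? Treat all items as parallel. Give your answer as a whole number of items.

50

Rearranging the Spearman-Brown formula for n,
n = r_target (1 − r_old) / [ r_old (1 − r_target) ]
n = 0.868 × (1 − 0.728) / [ 0.728 × (1 − 0.868) ]
  = 0.236096 / 0.096096 = 2.4569
Items needed = n × 20 = 2.4569 × 20 ≈ 49.14 → round up to 50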